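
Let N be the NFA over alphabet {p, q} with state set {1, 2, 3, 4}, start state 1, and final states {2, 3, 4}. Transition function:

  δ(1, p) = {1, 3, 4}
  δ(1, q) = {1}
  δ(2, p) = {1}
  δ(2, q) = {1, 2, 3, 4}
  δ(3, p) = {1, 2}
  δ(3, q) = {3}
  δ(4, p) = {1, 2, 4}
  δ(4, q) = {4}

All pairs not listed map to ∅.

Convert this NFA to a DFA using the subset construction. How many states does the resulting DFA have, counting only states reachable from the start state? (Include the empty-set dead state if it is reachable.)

3

Start state of the DFA: {1}.
{1} --p--> {1, 3, 4}  [new]
{1} --q--> {1}  [seen]
{1, 3, 4} --p--> {1, 2, 3, 4}  [new]
{1, 3, 4} --q--> {1, 3, 4}  [seen]
{1, 2, 3, 4} --p--> {1, 2, 3, 4}  [seen]
{1, 2, 3, 4} --q--> {1, 2, 3, 4}  [seen]
Reachable DFA states: {1}, {1, 3, 4}, {1, 2, 3, 4}.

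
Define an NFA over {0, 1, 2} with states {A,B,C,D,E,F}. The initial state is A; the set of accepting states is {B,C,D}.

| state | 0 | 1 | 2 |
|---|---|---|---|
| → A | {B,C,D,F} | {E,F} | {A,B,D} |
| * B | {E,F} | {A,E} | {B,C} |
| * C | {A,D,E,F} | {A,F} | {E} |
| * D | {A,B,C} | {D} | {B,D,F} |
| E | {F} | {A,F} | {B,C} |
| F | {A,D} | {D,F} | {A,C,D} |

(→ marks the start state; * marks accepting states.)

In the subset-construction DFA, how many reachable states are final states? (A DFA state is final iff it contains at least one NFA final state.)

8

Start state of the DFA: {A}.
{A} --0--> {B,C,D,F}  [new]
{A} --1--> {E,F}  [new]
{A} --2--> {A,B,D}  [new]
{B,C,D,F} --0--> {A,B,C,D,E,F}  [new]
{B,C,D,F} --1--> {A,D,E,F}  [new]
{B,C,D,F} --2--> {A,B,C,D,E,F}  [seen]
{E,F} --0--> {A,D,F}  [new]
{E,F} --1--> {A,D,F}  [seen]
{E,F} --2--> {A,B,C,D}  [new]
{A,B,D} --0--> {A,B,C,D,E,F}  [seen]
{A,B,D} --1--> {A,D,E,F}  [seen]
{A,B,D} --2--> {A,B,C,D,F}  [new]
{A,B,C,D,E,F} --0--> {A,B,C,D,E,F}  [seen]
{A,B,C,D,E,F} --1--> {A,D,E,F}  [seen]
{A,B,C,D,E,F} --2--> {A,B,C,D,E,F}  [seen]
{A,D,E,F} --0--> {A,B,C,D,F}  [seen]
{A,D,E,F} --1--> {A,D,E,F}  [seen]
{A,D,E,F} --2--> {A,B,C,D,F}  [seen]
{A,D,F} --0--> {A,B,C,D,F}  [seen]
{A,D,F} --1--> {D,E,F}  [new]
{A,D,F} --2--> {A,B,C,D,F}  [seen]
{A,B,C,D} --0--> {A,B,C,D,E,F}  [seen]
{A,B,C,D} --1--> {A,D,E,F}  [seen]
{A,B,C,D} --2--> {A,B,C,D,E,F}  [seen]
{A,B,C,D,F} --0--> {A,B,C,D,E,F}  [seen]
{A,B,C,D,F} --1--> {A,D,E,F}  [seen]
{A,B,C,D,F} --2--> {A,B,C,D,E,F}  [seen]
{D,E,F} --0--> {A,B,C,D,F}  [seen]
{D,E,F} --1--> {A,D,F}  [seen]
{D,E,F} --2--> {A,B,C,D,F}  [seen]
Reachable DFA states: {A}, {B,C,D,F}, {E,F}, {A,B,D}, {A,B,C,D,E,F}, {A,D,E,F}, {A,D,F}, {A,B,C,D}, {A,B,C,D,F}, {D,E,F}.
Accepting DFA states (contain an NFA accepting state): {B,C,D,F}, {A,B,D}, {A,B,C,D,E,F}, {A,D,E,F}, {A,D,F}, {A,B,C,D}, {A,B,C,D,F}, {D,E,F}.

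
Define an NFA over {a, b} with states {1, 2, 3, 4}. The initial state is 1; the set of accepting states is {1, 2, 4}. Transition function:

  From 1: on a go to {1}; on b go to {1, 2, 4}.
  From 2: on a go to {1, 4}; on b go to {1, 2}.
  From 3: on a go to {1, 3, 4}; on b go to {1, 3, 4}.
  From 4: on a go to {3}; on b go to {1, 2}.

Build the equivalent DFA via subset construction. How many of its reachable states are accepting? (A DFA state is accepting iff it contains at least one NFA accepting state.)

4

Start state of the DFA: {1}.
{1} --a--> {1}  [seen]
{1} --b--> {1, 2, 4}  [new]
{1, 2, 4} --a--> {1, 3, 4}  [new]
{1, 2, 4} --b--> {1, 2, 4}  [seen]
{1, 3, 4} --a--> {1, 3, 4}  [seen]
{1, 3, 4} --b--> {1, 2, 3, 4}  [new]
{1, 2, 3, 4} --a--> {1, 3, 4}  [seen]
{1, 2, 3, 4} --b--> {1, 2, 3, 4}  [seen]
Reachable DFA states: {1}, {1, 2, 4}, {1, 3, 4}, {1, 2, 3, 4}.
Accepting DFA states (contain an NFA accepting state): {1}, {1, 2, 4}, {1, 3, 4}, {1, 2, 3, 4}.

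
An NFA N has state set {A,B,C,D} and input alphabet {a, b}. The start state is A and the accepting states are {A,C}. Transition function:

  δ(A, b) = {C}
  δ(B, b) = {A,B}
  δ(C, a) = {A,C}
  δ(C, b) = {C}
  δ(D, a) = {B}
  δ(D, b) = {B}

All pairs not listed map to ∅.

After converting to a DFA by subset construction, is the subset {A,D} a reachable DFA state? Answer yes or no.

Start state of the DFA: {A}.
{A} --a--> ∅  [new]
{A} --b--> {C}  [new]
∅ --a--> ∅  [seen]
∅ --b--> ∅  [seen]
{C} --a--> {A,C}  [new]
{C} --b--> {C}  [seen]
{A,C} --a--> {A,C}  [seen]
{A,C} --b--> {C}  [seen]
Reachable DFA states: {A}, ∅, {C}, {A,C}.
{A,D} is not among them.

no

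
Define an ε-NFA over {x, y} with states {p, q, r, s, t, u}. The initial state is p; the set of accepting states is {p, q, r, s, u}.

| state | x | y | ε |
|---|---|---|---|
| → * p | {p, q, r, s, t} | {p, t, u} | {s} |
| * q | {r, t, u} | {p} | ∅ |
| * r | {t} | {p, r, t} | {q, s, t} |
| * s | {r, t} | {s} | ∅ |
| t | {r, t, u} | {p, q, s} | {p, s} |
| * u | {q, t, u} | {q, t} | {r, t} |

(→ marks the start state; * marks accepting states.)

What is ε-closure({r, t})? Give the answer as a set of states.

{p, q, r, s, t}

Begin with {r, t}.
r →ε {q, s, t}; add q, s.
t →ε {p, s}; add p.
ε-closure = {p, q, r, s, t}.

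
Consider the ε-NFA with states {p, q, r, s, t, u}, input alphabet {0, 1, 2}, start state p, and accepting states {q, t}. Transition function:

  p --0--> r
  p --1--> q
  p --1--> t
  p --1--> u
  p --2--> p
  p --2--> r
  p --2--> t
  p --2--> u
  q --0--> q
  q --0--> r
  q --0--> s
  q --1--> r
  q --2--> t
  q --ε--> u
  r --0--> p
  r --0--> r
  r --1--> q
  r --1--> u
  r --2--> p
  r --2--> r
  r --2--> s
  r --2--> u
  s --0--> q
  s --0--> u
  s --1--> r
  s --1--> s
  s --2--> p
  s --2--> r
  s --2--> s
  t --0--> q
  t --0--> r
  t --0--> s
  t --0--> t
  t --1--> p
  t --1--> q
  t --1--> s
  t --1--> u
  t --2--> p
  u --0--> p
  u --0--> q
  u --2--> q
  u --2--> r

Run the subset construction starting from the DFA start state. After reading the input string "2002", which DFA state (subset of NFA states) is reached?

Start: {p}.
δ(p,2) = {p, r, t, u}.
Union: {p, r, t, u}.
After 2: {p, r, t, u}.
δ(p,0) = {r}; δ(r,0) = {p, r}; δ(t,0) = {q, r, s, t}; δ(u,0) = {p, q}.
Union: {p, q, r, s, t}.
ε-closure gives {p, q, r, s, t, u}.
After 0: {p, q, r, s, t, u}.
δ(p,0) = {r}; δ(q,0) = {q, r, s}; δ(r,0) = {p, r}; δ(s,0) = {q, u}; δ(t,0) = {q, r, s, t}; δ(u,0) = {p, q}.
Union: {p, q, r, s, t, u}.
After 0: {p, q, r, s, t, u}.
δ(p,2) = {p, r, t, u}; δ(q,2) = {t}; δ(r,2) = {p, r, s, u}; δ(s,2) = {p, r, s}; δ(t,2) = {p}; δ(u,2) = {q, r}.
Union: {p, q, r, s, t, u}.
After 2: {p, q, r, s, t, u}.

{p, q, r, s, t, u}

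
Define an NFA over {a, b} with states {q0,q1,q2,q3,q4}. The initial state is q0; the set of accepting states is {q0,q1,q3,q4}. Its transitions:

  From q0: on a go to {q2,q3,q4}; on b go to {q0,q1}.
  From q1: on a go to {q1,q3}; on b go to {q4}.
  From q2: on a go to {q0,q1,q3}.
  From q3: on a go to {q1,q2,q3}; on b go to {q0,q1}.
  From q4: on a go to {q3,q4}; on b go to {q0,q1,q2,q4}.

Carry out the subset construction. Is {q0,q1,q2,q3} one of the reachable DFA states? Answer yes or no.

Start state of the DFA: {q0}.
{q0} --a--> {q2,q3,q4}  [new]
{q0} --b--> {q0,q1}  [new]
{q2,q3,q4} --a--> {q0,q1,q2,q3,q4}  [new]
{q2,q3,q4} --b--> {q0,q1,q2,q4}  [new]
{q0,q1} --a--> {q1,q2,q3,q4}  [new]
{q0,q1} --b--> {q0,q1,q4}  [new]
{q0,q1,q2,q3,q4} --a--> {q0,q1,q2,q3,q4}  [seen]
{q0,q1,q2,q3,q4} --b--> {q0,q1,q2,q4}  [seen]
{q0,q1,q2,q4} --a--> {q0,q1,q2,q3,q4}  [seen]
{q0,q1,q2,q4} --b--> {q0,q1,q2,q4}  [seen]
{q1,q2,q3,q4} --a--> {q0,q1,q2,q3,q4}  [seen]
{q1,q2,q3,q4} --b--> {q0,q1,q2,q4}  [seen]
{q0,q1,q4} --a--> {q1,q2,q3,q4}  [seen]
{q0,q1,q4} --b--> {q0,q1,q2,q4}  [seen]
Reachable DFA states: {q0}, {q2,q3,q4}, {q0,q1}, {q0,q1,q2,q3,q4}, {q0,q1,q2,q4}, {q1,q2,q3,q4}, {q0,q1,q4}.
{q0,q1,q2,q3} is not among them.

no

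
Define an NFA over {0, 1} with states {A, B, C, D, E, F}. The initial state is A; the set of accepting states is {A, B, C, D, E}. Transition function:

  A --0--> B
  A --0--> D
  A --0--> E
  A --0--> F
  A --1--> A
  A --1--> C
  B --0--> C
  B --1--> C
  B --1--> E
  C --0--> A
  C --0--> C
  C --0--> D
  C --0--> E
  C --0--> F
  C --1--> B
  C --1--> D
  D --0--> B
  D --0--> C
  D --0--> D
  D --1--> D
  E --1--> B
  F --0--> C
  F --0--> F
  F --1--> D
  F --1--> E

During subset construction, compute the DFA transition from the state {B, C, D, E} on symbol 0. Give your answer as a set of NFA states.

{A, B, C, D, E, F}

δ(B,0) = {C}; δ(C,0) = {A, C, D, E, F}; δ(D,0) = {B, C, D}; δ(E,0) = ∅.
Union: {A, B, C, D, E, F}.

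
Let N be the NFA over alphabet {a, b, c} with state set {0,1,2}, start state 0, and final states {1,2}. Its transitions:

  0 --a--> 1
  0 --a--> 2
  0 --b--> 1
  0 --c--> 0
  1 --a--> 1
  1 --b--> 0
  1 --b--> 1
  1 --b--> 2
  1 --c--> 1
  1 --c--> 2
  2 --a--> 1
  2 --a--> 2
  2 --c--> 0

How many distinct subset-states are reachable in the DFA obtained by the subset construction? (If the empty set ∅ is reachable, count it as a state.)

Start state of the DFA: {0}.
{0} --a--> {1,2}  [new]
{0} --b--> {1}  [new]
{0} --c--> {0}  [seen]
{1,2} --a--> {1,2}  [seen]
{1,2} --b--> {0,1,2}  [new]
{1,2} --c--> {0,1,2}  [seen]
{1} --a--> {1}  [seen]
{1} --b--> {0,1,2}  [seen]
{1} --c--> {1,2}  [seen]
{0,1,2} --a--> {1,2}  [seen]
{0,1,2} --b--> {0,1,2}  [seen]
{0,1,2} --c--> {0,1,2}  [seen]
Reachable DFA states: {0}, {1,2}, {1}, {0,1,2}.

4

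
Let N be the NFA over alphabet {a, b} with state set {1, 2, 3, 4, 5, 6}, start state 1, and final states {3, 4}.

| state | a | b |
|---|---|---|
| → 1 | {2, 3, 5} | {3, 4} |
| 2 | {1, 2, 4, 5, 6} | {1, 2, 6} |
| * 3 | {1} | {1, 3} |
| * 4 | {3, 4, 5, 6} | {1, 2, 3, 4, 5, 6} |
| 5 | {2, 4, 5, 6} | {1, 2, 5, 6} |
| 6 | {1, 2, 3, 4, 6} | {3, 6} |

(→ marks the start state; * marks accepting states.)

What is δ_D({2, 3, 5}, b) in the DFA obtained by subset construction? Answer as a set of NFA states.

δ(2,b) = {1, 2, 6}; δ(3,b) = {1, 3}; δ(5,b) = {1, 2, 5, 6}.
Union: {1, 2, 3, 5, 6}.

{1, 2, 3, 5, 6}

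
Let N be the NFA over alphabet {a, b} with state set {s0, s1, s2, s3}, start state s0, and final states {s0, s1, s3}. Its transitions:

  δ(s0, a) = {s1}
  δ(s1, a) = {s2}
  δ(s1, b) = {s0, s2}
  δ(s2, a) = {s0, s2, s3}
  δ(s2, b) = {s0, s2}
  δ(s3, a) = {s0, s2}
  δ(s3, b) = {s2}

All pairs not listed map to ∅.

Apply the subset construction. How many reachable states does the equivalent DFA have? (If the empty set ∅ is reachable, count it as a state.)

Start state of the DFA: {s0}.
{s0} --a--> {s1}  [new]
{s0} --b--> ∅  [new]
{s1} --a--> {s2}  [new]
{s1} --b--> {s0, s2}  [new]
∅ --a--> ∅  [seen]
∅ --b--> ∅  [seen]
{s2} --a--> {s0, s2, s3}  [new]
{s2} --b--> {s0, s2}  [seen]
{s0, s2} --a--> {s0, s1, s2, s3}  [new]
{s0, s2} --b--> {s0, s2}  [seen]
{s0, s2, s3} --a--> {s0, s1, s2, s3}  [seen]
{s0, s2, s3} --b--> {s0, s2}  [seen]
{s0, s1, s2, s3} --a--> {s0, s1, s2, s3}  [seen]
{s0, s1, s2, s3} --b--> {s0, s2}  [seen]
Reachable DFA states: {s0}, {s1}, ∅, {s2}, {s0, s2}, {s0, s2, s3}, {s0, s1, s2, s3}.

7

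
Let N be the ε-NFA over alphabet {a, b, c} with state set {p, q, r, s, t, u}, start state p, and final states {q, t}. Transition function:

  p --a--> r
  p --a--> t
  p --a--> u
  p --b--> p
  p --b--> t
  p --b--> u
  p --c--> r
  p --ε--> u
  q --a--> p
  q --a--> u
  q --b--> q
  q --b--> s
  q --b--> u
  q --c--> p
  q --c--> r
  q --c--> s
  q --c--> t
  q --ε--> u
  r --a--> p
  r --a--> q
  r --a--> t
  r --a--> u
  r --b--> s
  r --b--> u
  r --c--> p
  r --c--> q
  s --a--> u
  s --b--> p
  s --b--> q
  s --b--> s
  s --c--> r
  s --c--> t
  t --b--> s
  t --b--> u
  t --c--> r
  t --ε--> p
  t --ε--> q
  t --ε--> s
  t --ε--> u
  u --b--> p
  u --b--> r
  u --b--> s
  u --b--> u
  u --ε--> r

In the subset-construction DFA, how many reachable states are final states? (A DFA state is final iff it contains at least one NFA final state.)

Start state of the DFA: {p, r, u} (ε-closure of the NFA start).
{p, r, u} --a--> {p, q, r, s, t, u}  [new]
{p, r, u} --b--> {p, q, r, s, t, u}  [seen]
{p, r, u} --c--> {p, q, r, u}  [new]
{p, q, r, s, t, u} --a--> {p, q, r, s, t, u}  [seen]
{p, q, r, s, t, u} --b--> {p, q, r, s, t, u}  [seen]
{p, q, r, s, t, u} --c--> {p, q, r, s, t, u}  [seen]
{p, q, r, u} --a--> {p, q, r, s, t, u}  [seen]
{p, q, r, u} --b--> {p, q, r, s, t, u}  [seen]
{p, q, r, u} --c--> {p, q, r, s, t, u}  [seen]
Reachable DFA states: {p, r, u}, {p, q, r, s, t, u}, {p, q, r, u}.
Accepting DFA states (contain an NFA accepting state): {p, q, r, s, t, u}, {p, q, r, u}.

2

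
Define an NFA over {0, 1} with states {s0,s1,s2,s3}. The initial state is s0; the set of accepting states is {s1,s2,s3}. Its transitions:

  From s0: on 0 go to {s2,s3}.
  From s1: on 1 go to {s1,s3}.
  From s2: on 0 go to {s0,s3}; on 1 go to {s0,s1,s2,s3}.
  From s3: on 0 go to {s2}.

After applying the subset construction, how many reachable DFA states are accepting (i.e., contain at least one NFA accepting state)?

Start state of the DFA: {s0}.
{s0} --0--> {s2,s3}  [new]
{s0} --1--> ∅  [new]
{s2,s3} --0--> {s0,s2,s3}  [new]
{s2,s3} --1--> {s0,s1,s2,s3}  [new]
∅ --0--> ∅  [seen]
∅ --1--> ∅  [seen]
{s0,s2,s3} --0--> {s0,s2,s3}  [seen]
{s0,s2,s3} --1--> {s0,s1,s2,s3}  [seen]
{s0,s1,s2,s3} --0--> {s0,s2,s3}  [seen]
{s0,s1,s2,s3} --1--> {s0,s1,s2,s3}  [seen]
Reachable DFA states: {s0}, {s2,s3}, ∅, {s0,s2,s3}, {s0,s1,s2,s3}.
Accepting DFA states (contain an NFA accepting state): {s2,s3}, {s0,s2,s3}, {s0,s1,s2,s3}.

3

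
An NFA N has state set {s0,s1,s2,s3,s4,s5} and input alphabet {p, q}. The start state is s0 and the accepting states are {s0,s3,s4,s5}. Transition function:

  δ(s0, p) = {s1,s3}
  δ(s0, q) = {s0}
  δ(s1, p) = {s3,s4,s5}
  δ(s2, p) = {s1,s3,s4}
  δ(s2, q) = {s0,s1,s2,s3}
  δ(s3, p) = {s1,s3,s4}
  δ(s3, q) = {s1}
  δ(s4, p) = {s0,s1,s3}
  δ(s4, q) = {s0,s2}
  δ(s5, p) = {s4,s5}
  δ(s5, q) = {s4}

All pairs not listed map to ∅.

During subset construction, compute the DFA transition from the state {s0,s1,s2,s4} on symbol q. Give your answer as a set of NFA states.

{s0,s1,s2,s3}

δ(s0,q) = {s0}; δ(s1,q) = ∅; δ(s2,q) = {s0,s1,s2,s3}; δ(s4,q) = {s0,s2}.
Union: {s0,s1,s2,s3}.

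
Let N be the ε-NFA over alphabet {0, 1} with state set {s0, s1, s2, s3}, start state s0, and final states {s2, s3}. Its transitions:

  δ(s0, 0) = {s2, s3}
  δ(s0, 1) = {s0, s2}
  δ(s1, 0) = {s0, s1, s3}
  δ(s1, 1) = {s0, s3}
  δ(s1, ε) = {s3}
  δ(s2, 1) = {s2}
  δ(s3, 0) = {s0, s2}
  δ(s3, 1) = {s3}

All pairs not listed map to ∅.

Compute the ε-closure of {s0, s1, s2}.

{s0, s1, s2, s3}

Begin with {s0, s1, s2}.
s1 →ε {s3}; add s3.
ε-closure = {s0, s1, s2, s3}.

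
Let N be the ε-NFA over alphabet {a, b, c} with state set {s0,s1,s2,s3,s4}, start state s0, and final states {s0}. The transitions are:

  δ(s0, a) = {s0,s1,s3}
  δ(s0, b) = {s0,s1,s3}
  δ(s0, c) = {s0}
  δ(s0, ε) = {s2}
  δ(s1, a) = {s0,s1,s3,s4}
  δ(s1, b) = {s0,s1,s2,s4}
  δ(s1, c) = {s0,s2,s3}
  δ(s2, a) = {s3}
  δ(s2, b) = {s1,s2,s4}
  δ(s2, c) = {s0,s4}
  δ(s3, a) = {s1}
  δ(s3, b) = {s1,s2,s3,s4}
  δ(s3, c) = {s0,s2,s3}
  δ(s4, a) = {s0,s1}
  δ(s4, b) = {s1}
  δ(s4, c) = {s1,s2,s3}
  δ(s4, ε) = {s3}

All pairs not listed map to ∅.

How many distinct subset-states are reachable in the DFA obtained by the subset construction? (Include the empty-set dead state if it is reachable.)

4

Start state of the DFA: {s0,s2} (ε-closure of the NFA start).
{s0,s2} --a--> {s0,s1,s2,s3}  [new]
{s0,s2} --b--> {s0,s1,s2,s3,s4}  [new]
{s0,s2} --c--> {s0,s2,s3,s4}  [new]
{s0,s1,s2,s3} --a--> {s0,s1,s2,s3,s4}  [seen]
{s0,s1,s2,s3} --b--> {s0,s1,s2,s3,s4}  [seen]
{s0,s1,s2,s3} --c--> {s0,s2,s3,s4}  [seen]
{s0,s1,s2,s3,s4} --a--> {s0,s1,s2,s3,s4}  [seen]
{s0,s1,s2,s3,s4} --b--> {s0,s1,s2,s3,s4}  [seen]
{s0,s1,s2,s3,s4} --c--> {s0,s1,s2,s3,s4}  [seen]
{s0,s2,s3,s4} --a--> {s0,s1,s2,s3}  [seen]
{s0,s2,s3,s4} --b--> {s0,s1,s2,s3,s4}  [seen]
{s0,s2,s3,s4} --c--> {s0,s1,s2,s3,s4}  [seen]
Reachable DFA states: {s0,s2}, {s0,s1,s2,s3}, {s0,s1,s2,s3,s4}, {s0,s2,s3,s4}.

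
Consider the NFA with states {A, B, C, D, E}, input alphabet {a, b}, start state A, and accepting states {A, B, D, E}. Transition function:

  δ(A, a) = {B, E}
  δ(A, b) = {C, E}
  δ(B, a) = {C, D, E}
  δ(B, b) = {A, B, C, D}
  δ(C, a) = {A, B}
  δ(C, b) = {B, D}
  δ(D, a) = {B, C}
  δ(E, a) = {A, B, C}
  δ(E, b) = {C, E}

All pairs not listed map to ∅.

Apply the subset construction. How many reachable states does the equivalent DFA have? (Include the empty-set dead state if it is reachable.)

Start state of the DFA: {A}.
{A} --a--> {B, E}  [new]
{A} --b--> {C, E}  [new]
{B, E} --a--> {A, B, C, D, E}  [new]
{B, E} --b--> {A, B, C, D, E}  [seen]
{C, E} --a--> {A, B, C}  [new]
{C, E} --b--> {B, C, D, E}  [new]
{A, B, C, D, E} --a--> {A, B, C, D, E}  [seen]
{A, B, C, D, E} --b--> {A, B, C, D, E}  [seen]
{A, B, C} --a--> {A, B, C, D, E}  [seen]
{A, B, C} --b--> {A, B, C, D, E}  [seen]
{B, C, D, E} --a--> {A, B, C, D, E}  [seen]
{B, C, D, E} --b--> {A, B, C, D, E}  [seen]
Reachable DFA states: {A}, {B, E}, {C, E}, {A, B, C, D, E}, {A, B, C}, {B, C, D, E}.

6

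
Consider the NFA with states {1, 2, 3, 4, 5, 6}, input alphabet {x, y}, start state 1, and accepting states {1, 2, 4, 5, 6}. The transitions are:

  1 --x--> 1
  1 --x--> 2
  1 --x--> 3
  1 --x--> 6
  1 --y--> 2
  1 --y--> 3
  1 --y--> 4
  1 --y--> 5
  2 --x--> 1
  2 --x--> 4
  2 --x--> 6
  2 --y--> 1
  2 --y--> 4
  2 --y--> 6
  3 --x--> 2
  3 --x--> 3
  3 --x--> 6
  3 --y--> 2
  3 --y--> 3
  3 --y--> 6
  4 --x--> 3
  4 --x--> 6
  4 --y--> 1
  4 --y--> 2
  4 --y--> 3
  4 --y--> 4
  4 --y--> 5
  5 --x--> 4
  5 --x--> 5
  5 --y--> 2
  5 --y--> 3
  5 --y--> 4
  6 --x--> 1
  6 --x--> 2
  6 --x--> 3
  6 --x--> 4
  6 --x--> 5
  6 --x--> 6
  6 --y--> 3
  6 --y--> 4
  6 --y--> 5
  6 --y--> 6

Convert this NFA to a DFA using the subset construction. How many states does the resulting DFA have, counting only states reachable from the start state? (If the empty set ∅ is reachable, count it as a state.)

Start state of the DFA: {1}.
{1} --x--> {1, 2, 3, 6}  [new]
{1} --y--> {2, 3, 4, 5}  [new]
{1, 2, 3, 6} --x--> {1, 2, 3, 4, 5, 6}  [new]
{1, 2, 3, 6} --y--> {1, 2, 3, 4, 5, 6}  [seen]
{2, 3, 4, 5} --x--> {1, 2, 3, 4, 5, 6}  [seen]
{2, 3, 4, 5} --y--> {1, 2, 3, 4, 5, 6}  [seen]
{1, 2, 3, 4, 5, 6} --x--> {1, 2, 3, 4, 5, 6}  [seen]
{1, 2, 3, 4, 5, 6} --y--> {1, 2, 3, 4, 5, 6}  [seen]
Reachable DFA states: {1}, {1, 2, 3, 6}, {2, 3, 4, 5}, {1, 2, 3, 4, 5, 6}.

4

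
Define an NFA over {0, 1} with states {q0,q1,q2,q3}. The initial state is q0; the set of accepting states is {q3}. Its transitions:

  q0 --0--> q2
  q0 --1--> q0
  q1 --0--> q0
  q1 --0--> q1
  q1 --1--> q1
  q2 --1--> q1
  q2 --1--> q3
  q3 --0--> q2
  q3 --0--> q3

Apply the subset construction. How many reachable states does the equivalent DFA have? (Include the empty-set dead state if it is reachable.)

9

Start state of the DFA: {q0}.
{q0} --0--> {q2}  [new]
{q0} --1--> {q0}  [seen]
{q2} --0--> ∅  [new]
{q2} --1--> {q1,q3}  [new]
∅ --0--> ∅  [seen]
∅ --1--> ∅  [seen]
{q1,q3} --0--> {q0,q1,q2,q3}  [new]
{q1,q3} --1--> {q1}  [new]
{q0,q1,q2,q3} --0--> {q0,q1,q2,q3}  [seen]
{q0,q1,q2,q3} --1--> {q0,q1,q3}  [new]
{q1} --0--> {q0,q1}  [new]
{q1} --1--> {q1}  [seen]
{q0,q1,q3} --0--> {q0,q1,q2,q3}  [seen]
{q0,q1,q3} --1--> {q0,q1}  [seen]
{q0,q1} --0--> {q0,q1,q2}  [new]
{q0,q1} --1--> {q0,q1}  [seen]
{q0,q1,q2} --0--> {q0,q1,q2}  [seen]
{q0,q1,q2} --1--> {q0,q1,q3}  [seen]
Reachable DFA states: {q0}, {q2}, ∅, {q1,q3}, {q0,q1,q2,q3}, {q1}, {q0,q1,q3}, {q0,q1}, {q0,q1,q2}.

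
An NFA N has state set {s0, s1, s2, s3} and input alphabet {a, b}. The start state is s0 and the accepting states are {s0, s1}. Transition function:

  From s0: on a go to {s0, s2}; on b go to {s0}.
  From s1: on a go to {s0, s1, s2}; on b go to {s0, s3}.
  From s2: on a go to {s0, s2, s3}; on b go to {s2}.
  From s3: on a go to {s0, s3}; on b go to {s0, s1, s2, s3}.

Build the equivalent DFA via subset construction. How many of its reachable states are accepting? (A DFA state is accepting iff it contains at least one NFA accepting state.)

Start state of the DFA: {s0}.
{s0} --a--> {s0, s2}  [new]
{s0} --b--> {s0}  [seen]
{s0, s2} --a--> {s0, s2, s3}  [new]
{s0, s2} --b--> {s0, s2}  [seen]
{s0, s2, s3} --a--> {s0, s2, s3}  [seen]
{s0, s2, s3} --b--> {s0, s1, s2, s3}  [new]
{s0, s1, s2, s3} --a--> {s0, s1, s2, s3}  [seen]
{s0, s1, s2, s3} --b--> {s0, s1, s2, s3}  [seen]
Reachable DFA states: {s0}, {s0, s2}, {s0, s2, s3}, {s0, s1, s2, s3}.
Accepting DFA states (contain an NFA accepting state): {s0}, {s0, s2}, {s0, s2, s3}, {s0, s1, s2, s3}.

4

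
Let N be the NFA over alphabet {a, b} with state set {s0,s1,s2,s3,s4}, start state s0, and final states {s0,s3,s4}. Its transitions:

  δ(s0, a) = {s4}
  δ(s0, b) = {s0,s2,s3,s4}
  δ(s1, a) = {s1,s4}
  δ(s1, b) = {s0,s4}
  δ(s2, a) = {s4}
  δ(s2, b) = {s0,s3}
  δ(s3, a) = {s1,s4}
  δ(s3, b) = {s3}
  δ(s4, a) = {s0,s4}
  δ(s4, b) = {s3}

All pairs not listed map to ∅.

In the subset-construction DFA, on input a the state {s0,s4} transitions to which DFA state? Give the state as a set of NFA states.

{s0,s4}

δ(s0,a) = {s4}; δ(s4,a) = {s0,s4}.
Union: {s0,s4}.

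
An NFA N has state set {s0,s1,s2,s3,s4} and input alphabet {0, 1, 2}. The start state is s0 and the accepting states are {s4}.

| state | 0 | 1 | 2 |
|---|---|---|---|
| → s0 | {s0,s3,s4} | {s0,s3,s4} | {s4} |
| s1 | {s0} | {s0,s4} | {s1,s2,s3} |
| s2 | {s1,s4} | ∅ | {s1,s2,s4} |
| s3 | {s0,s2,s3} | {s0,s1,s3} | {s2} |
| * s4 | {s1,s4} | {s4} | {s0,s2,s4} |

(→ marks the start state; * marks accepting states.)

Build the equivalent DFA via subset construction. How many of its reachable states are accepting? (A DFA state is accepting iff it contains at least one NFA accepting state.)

9

Start state of the DFA: {s0}.
{s0} --0--> {s0,s3,s4}  [new]
{s0} --1--> {s0,s3,s4}  [seen]
{s0} --2--> {s4}  [new]
{s0,s3,s4} --0--> {s0,s1,s2,s3,s4}  [new]
{s0,s3,s4} --1--> {s0,s1,s3,s4}  [new]
{s0,s3,s4} --2--> {s0,s2,s4}  [new]
{s4} --0--> {s1,s4}  [new]
{s4} --1--> {s4}  [seen]
{s4} --2--> {s0,s2,s4}  [seen]
{s0,s1,s2,s3,s4} --0--> {s0,s1,s2,s3,s4}  [seen]
{s0,s1,s2,s3,s4} --1--> {s0,s1,s3,s4}  [seen]
{s0,s1,s2,s3,s4} --2--> {s0,s1,s2,s3,s4}  [seen]
{s0,s1,s3,s4} --0--> {s0,s1,s2,s3,s4}  [seen]
{s0,s1,s3,s4} --1--> {s0,s1,s3,s4}  [seen]
{s0,s1,s3,s4} --2--> {s0,s1,s2,s3,s4}  [seen]
{s0,s2,s4} --0--> {s0,s1,s3,s4}  [seen]
{s0,s2,s4} --1--> {s0,s3,s4}  [seen]
{s0,s2,s4} --2--> {s0,s1,s2,s4}  [new]
{s1,s4} --0--> {s0,s1,s4}  [new]
{s1,s4} --1--> {s0,s4}  [new]
{s1,s4} --2--> {s0,s1,s2,s3,s4}  [seen]
{s0,s1,s2,s4} --0--> {s0,s1,s3,s4}  [seen]
{s0,s1,s2,s4} --1--> {s0,s3,s4}  [seen]
{s0,s1,s2,s4} --2--> {s0,s1,s2,s3,s4}  [seen]
{s0,s1,s4} --0--> {s0,s1,s3,s4}  [seen]
{s0,s1,s4} --1--> {s0,s3,s4}  [seen]
{s0,s1,s4} --2--> {s0,s1,s2,s3,s4}  [seen]
{s0,s4} --0--> {s0,s1,s3,s4}  [seen]
{s0,s4} --1--> {s0,s3,s4}  [seen]
{s0,s4} --2--> {s0,s2,s4}  [seen]
Reachable DFA states: {s0}, {s0,s3,s4}, {s4}, {s0,s1,s2,s3,s4}, {s0,s1,s3,s4}, {s0,s2,s4}, {s1,s4}, {s0,s1,s2,s4}, {s0,s1,s4}, {s0,s4}.
Accepting DFA states (contain an NFA accepting state): {s0,s3,s4}, {s4}, {s0,s1,s2,s3,s4}, {s0,s1,s3,s4}, {s0,s2,s4}, {s1,s4}, {s0,s1,s2,s4}, {s0,s1,s4}, {s0,s4}.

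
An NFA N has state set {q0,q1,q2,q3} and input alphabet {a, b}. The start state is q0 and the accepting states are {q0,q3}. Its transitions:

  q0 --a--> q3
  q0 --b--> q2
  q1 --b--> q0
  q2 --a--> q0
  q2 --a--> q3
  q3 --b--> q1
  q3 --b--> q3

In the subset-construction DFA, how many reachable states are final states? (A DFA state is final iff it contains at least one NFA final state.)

Start state of the DFA: {q0}.
{q0} --a--> {q3}  [new]
{q0} --b--> {q2}  [new]
{q3} --a--> ∅  [new]
{q3} --b--> {q1,q3}  [new]
{q2} --a--> {q0,q3}  [new]
{q2} --b--> ∅  [seen]
∅ --a--> ∅  [seen]
∅ --b--> ∅  [seen]
{q1,q3} --a--> ∅  [seen]
{q1,q3} --b--> {q0,q1,q3}  [new]
{q0,q3} --a--> {q3}  [seen]
{q0,q3} --b--> {q1,q2,q3}  [new]
{q0,q1,q3} --a--> {q3}  [seen]
{q0,q1,q3} --b--> {q0,q1,q2,q3}  [new]
{q1,q2,q3} --a--> {q0,q3}  [seen]
{q1,q2,q3} --b--> {q0,q1,q3}  [seen]
{q0,q1,q2,q3} --a--> {q0,q3}  [seen]
{q0,q1,q2,q3} --b--> {q0,q1,q2,q3}  [seen]
Reachable DFA states: {q0}, {q3}, {q2}, ∅, {q1,q3}, {q0,q3}, {q0,q1,q3}, {q1,q2,q3}, {q0,q1,q2,q3}.
Accepting DFA states (contain an NFA accepting state): {q0}, {q3}, {q1,q3}, {q0,q3}, {q0,q1,q3}, {q1,q2,q3}, {q0,q1,q2,q3}.

7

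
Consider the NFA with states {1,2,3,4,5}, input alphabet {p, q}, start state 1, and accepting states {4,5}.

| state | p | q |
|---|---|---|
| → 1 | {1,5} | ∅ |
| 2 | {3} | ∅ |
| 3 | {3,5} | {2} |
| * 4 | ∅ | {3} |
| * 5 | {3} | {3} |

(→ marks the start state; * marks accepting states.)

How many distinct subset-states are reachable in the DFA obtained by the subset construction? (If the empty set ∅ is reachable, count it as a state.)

8

Start state of the DFA: {1}.
{1} --p--> {1,5}  [new]
{1} --q--> ∅  [new]
{1,5} --p--> {1,3,5}  [new]
{1,5} --q--> {3}  [new]
∅ --p--> ∅  [seen]
∅ --q--> ∅  [seen]
{1,3,5} --p--> {1,3,5}  [seen]
{1,3,5} --q--> {2,3}  [new]
{3} --p--> {3,5}  [new]
{3} --q--> {2}  [new]
{2,3} --p--> {3,5}  [seen]
{2,3} --q--> {2}  [seen]
{3,5} --p--> {3,5}  [seen]
{3,5} --q--> {2,3}  [seen]
{2} --p--> {3}  [seen]
{2} --q--> ∅  [seen]
Reachable DFA states: {1}, {1,5}, ∅, {1,3,5}, {3}, {2,3}, {3,5}, {2}.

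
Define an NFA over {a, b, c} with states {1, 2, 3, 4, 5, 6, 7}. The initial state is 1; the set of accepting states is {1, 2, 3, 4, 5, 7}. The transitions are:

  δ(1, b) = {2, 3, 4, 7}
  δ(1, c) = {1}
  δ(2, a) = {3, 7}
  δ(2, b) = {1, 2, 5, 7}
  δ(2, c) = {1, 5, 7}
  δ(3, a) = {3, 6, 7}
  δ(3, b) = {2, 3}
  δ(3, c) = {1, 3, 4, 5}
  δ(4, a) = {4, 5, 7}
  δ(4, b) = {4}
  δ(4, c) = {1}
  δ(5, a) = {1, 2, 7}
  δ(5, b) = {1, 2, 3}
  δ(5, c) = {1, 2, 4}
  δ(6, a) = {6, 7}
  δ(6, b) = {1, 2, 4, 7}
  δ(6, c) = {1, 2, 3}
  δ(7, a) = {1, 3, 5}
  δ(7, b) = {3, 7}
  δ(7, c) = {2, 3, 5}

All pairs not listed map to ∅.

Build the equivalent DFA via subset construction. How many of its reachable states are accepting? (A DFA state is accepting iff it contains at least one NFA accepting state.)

Start state of the DFA: {1}.
{1} --a--> ∅  [new]
{1} --b--> {2, 3, 4, 7}  [new]
{1} --c--> {1}  [seen]
∅ --a--> ∅  [seen]
∅ --b--> ∅  [seen]
∅ --c--> ∅  [seen]
{2, 3, 4, 7} --a--> {1, 3, 4, 5, 6, 7}  [new]
{2, 3, 4, 7} --b--> {1, 2, 3, 4, 5, 7}  [new]
{2, 3, 4, 7} --c--> {1, 2, 3, 4, 5, 7}  [seen]
{1, 3, 4, 5, 6, 7} --a--> {1, 2, 3, 4, 5, 6, 7}  [new]
{1, 3, 4, 5, 6, 7} --b--> {1, 2, 3, 4, 7}  [new]
{1, 3, 4, 5, 6, 7} --c--> {1, 2, 3, 4, 5}  [new]
{1, 2, 3, 4, 5, 7} --a--> {1, 2, 3, 4, 5, 6, 7}  [seen]
{1, 2, 3, 4, 5, 7} --b--> {1, 2, 3, 4, 5, 7}  [seen]
{1, 2, 3, 4, 5, 7} --c--> {1, 2, 3, 4, 5, 7}  [seen]
{1, 2, 3, 4, 5, 6, 7} --a--> {1, 2, 3, 4, 5, 6, 7}  [seen]
{1, 2, 3, 4, 5, 6, 7} --b--> {1, 2, 3, 4, 5, 7}  [seen]
{1, 2, 3, 4, 5, 6, 7} --c--> {1, 2, 3, 4, 5, 7}  [seen]
{1, 2, 3, 4, 7} --a--> {1, 3, 4, 5, 6, 7}  [seen]
{1, 2, 3, 4, 7} --b--> {1, 2, 3, 4, 5, 7}  [seen]
{1, 2, 3, 4, 7} --c--> {1, 2, 3, 4, 5, 7}  [seen]
{1, 2, 3, 4, 5} --a--> {1, 2, 3, 4, 5, 6, 7}  [seen]
{1, 2, 3, 4, 5} --b--> {1, 2, 3, 4, 5, 7}  [seen]
{1, 2, 3, 4, 5} --c--> {1, 2, 3, 4, 5, 7}  [seen]
Reachable DFA states: {1}, ∅, {2, 3, 4, 7}, {1, 3, 4, 5, 6, 7}, {1, 2, 3, 4, 5, 7}, {1, 2, 3, 4, 5, 6, 7}, {1, 2, 3, 4, 7}, {1, 2, 3, 4, 5}.
Accepting DFA states (contain an NFA accepting state): {1}, {2, 3, 4, 7}, {1, 3, 4, 5, 6, 7}, {1, 2, 3, 4, 5, 7}, {1, 2, 3, 4, 5, 6, 7}, {1, 2, 3, 4, 7}, {1, 2, 3, 4, 5}.

7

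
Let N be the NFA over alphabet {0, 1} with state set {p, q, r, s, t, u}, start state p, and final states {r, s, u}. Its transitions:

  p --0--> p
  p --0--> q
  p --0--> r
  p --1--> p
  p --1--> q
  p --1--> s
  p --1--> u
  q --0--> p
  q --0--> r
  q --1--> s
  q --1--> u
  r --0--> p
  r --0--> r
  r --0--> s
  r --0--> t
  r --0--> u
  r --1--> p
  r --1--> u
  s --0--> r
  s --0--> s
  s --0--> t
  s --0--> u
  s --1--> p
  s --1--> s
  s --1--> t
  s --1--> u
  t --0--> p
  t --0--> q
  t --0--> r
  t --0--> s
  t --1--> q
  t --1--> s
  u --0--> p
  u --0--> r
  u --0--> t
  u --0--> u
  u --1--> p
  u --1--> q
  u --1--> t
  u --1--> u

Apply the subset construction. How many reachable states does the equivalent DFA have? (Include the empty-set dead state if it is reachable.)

Start state of the DFA: {p}.
{p} --0--> {p, q, r}  [new]
{p} --1--> {p, q, s, u}  [new]
{p, q, r} --0--> {p, q, r, s, t, u}  [new]
{p, q, r} --1--> {p, q, s, u}  [seen]
{p, q, s, u} --0--> {p, q, r, s, t, u}  [seen]
{p, q, s, u} --1--> {p, q, s, t, u}  [new]
{p, q, r, s, t, u} --0--> {p, q, r, s, t, u}  [seen]
{p, q, r, s, t, u} --1--> {p, q, s, t, u}  [seen]
{p, q, s, t, u} --0--> {p, q, r, s, t, u}  [seen]
{p, q, s, t, u} --1--> {p, q, s, t, u}  [seen]
Reachable DFA states: {p}, {p, q, r}, {p, q, s, u}, {p, q, r, s, t, u}, {p, q, s, t, u}.

5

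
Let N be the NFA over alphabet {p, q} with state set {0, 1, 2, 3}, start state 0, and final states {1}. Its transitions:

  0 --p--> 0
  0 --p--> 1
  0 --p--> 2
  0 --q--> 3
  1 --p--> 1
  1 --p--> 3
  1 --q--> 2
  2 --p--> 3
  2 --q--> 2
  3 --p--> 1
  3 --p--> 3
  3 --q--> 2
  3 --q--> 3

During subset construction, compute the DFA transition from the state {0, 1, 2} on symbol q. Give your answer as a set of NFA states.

δ(0,q) = {3}; δ(1,q) = {2}; δ(2,q) = {2}.
Union: {2, 3}.

{2, 3}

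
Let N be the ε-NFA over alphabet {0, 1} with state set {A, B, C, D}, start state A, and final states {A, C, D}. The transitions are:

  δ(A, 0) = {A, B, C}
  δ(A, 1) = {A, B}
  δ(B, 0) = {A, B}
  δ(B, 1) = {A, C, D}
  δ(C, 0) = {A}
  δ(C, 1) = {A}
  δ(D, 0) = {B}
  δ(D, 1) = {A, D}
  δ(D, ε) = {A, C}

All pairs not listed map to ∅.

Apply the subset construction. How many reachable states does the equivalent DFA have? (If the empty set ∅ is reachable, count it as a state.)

Start state of the DFA: {A} (ε-closure of the NFA start).
{A} --0--> {A, B, C}  [new]
{A} --1--> {A, B}  [new]
{A, B, C} --0--> {A, B, C}  [seen]
{A, B, C} --1--> {A, B, C, D}  [new]
{A, B} --0--> {A, B, C}  [seen]
{A, B} --1--> {A, B, C, D}  [seen]
{A, B, C, D} --0--> {A, B, C}  [seen]
{A, B, C, D} --1--> {A, B, C, D}  [seen]
Reachable DFA states: {A}, {A, B, C}, {A, B}, {A, B, C, D}.

4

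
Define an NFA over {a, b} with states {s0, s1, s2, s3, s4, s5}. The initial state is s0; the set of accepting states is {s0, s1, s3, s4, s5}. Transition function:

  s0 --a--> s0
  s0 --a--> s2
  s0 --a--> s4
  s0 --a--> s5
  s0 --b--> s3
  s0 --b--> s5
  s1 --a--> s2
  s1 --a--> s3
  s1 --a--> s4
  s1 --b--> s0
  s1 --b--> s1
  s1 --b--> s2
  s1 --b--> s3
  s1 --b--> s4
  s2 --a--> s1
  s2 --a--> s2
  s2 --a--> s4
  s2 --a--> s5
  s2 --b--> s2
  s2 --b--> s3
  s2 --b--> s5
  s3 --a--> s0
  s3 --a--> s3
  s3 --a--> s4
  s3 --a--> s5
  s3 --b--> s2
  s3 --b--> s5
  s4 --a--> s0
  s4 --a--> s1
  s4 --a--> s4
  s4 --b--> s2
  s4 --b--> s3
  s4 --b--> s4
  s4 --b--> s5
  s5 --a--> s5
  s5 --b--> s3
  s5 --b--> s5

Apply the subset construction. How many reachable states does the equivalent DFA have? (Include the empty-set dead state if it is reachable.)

Start state of the DFA: {s0}.
{s0} --a--> {s0, s2, s4, s5}  [new]
{s0} --b--> {s3, s5}  [new]
{s0, s2, s4, s5} --a--> {s0, s1, s2, s4, s5}  [new]
{s0, s2, s4, s5} --b--> {s2, s3, s4, s5}  [new]
{s3, s5} --a--> {s0, s3, s4, s5}  [new]
{s3, s5} --b--> {s2, s3, s5}  [new]
{s0, s1, s2, s4, s5} --a--> {s0, s1, s2, s3, s4, s5}  [new]
{s0, s1, s2, s4, s5} --b--> {s0, s1, s2, s3, s4, s5}  [seen]
{s2, s3, s4, s5} --a--> {s0, s1, s2, s3, s4, s5}  [seen]
{s2, s3, s4, s5} --b--> {s2, s3, s4, s5}  [seen]
{s0, s3, s4, s5} --a--> {s0, s1, s2, s3, s4, s5}  [seen]
{s0, s3, s4, s5} --b--> {s2, s3, s4, s5}  [seen]
{s2, s3, s5} --a--> {s0, s1, s2, s3, s4, s5}  [seen]
{s2, s3, s5} --b--> {s2, s3, s5}  [seen]
{s0, s1, s2, s3, s4, s5} --a--> {s0, s1, s2, s3, s4, s5}  [seen]
{s0, s1, s2, s3, s4, s5} --b--> {s0, s1, s2, s3, s4, s5}  [seen]
Reachable DFA states: {s0}, {s0, s2, s4, s5}, {s3, s5}, {s0, s1, s2, s4, s5}, {s2, s3, s4, s5}, {s0, s3, s4, s5}, {s2, s3, s5}, {s0, s1, s2, s3, s4, s5}.

8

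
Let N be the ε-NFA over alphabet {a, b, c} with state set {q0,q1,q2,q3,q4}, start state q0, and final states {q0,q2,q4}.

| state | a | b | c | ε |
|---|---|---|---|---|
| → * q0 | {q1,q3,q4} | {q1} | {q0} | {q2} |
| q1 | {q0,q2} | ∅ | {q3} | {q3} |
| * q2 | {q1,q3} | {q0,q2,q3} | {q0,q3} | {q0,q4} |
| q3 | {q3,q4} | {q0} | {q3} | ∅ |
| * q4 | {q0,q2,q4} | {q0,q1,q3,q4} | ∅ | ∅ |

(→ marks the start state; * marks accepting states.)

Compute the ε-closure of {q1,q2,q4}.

Begin with {q1,q2,q4}.
q1 →ε {q3}; add q3.
q2 →ε {q0,q4}; add q0.
ε-closure = {q0,q1,q2,q3,q4}.

{q0,q1,q2,q3,q4}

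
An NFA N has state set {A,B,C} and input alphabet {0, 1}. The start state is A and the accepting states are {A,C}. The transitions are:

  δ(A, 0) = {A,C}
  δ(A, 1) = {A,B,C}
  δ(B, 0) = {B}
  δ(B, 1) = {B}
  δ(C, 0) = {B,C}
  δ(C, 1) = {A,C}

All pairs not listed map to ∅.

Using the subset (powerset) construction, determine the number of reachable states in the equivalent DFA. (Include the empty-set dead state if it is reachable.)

3

Start state of the DFA: {A}.
{A} --0--> {A,C}  [new]
{A} --1--> {A,B,C}  [new]
{A,C} --0--> {A,B,C}  [seen]
{A,C} --1--> {A,B,C}  [seen]
{A,B,C} --0--> {A,B,C}  [seen]
{A,B,C} --1--> {A,B,C}  [seen]
Reachable DFA states: {A}, {A,C}, {A,B,C}.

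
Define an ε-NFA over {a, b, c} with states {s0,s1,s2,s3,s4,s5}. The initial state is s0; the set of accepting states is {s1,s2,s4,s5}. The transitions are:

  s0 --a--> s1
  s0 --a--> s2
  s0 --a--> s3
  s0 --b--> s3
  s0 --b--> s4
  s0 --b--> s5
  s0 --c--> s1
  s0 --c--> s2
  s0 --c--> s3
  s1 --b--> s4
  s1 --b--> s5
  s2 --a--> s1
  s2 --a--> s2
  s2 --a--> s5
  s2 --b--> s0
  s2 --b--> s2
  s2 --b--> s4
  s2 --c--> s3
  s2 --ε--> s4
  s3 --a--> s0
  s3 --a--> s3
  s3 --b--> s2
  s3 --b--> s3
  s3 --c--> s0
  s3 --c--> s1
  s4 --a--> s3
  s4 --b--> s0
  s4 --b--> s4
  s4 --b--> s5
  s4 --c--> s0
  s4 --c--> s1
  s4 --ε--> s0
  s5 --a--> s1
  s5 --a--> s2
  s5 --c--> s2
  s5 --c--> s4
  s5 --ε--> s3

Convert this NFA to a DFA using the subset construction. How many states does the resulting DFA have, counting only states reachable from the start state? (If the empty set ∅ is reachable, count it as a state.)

5

Start state of the DFA: {s0} (ε-closure of the NFA start).
{s0} --a--> {s0,s1,s2,s3,s4}  [new]
{s0} --b--> {s0,s3,s4,s5}  [new]
{s0} --c--> {s0,s1,s2,s3,s4}  [seen]
{s0,s1,s2,s3,s4} --a--> {s0,s1,s2,s3,s4,s5}  [new]
{s0,s1,s2,s3,s4} --b--> {s0,s2,s3,s4,s5}  [new]
{s0,s1,s2,s3,s4} --c--> {s0,s1,s2,s3,s4}  [seen]
{s0,s3,s4,s5} --a--> {s0,s1,s2,s3,s4}  [seen]
{s0,s3,s4,s5} --b--> {s0,s2,s3,s4,s5}  [seen]
{s0,s3,s4,s5} --c--> {s0,s1,s2,s3,s4}  [seen]
{s0,s1,s2,s3,s4,s5} --a--> {s0,s1,s2,s3,s4,s5}  [seen]
{s0,s1,s2,s3,s4,s5} --b--> {s0,s2,s3,s4,s5}  [seen]
{s0,s1,s2,s3,s4,s5} --c--> {s0,s1,s2,s3,s4}  [seen]
{s0,s2,s3,s4,s5} --a--> {s0,s1,s2,s3,s4,s5}  [seen]
{s0,s2,s3,s4,s5} --b--> {s0,s2,s3,s4,s5}  [seen]
{s0,s2,s3,s4,s5} --c--> {s0,s1,s2,s3,s4}  [seen]
Reachable DFA states: {s0}, {s0,s1,s2,s3,s4}, {s0,s3,s4,s5}, {s0,s1,s2,s3,s4,s5}, {s0,s2,s3,s4,s5}.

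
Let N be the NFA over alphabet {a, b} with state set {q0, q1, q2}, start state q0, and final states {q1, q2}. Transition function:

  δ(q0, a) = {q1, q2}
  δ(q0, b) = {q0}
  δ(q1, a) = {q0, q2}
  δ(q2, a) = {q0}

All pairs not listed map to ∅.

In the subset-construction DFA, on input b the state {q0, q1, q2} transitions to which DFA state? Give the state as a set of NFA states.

δ(q0,b) = {q0}; δ(q1,b) = ∅; δ(q2,b) = ∅.
Union: {q0}.

{q0}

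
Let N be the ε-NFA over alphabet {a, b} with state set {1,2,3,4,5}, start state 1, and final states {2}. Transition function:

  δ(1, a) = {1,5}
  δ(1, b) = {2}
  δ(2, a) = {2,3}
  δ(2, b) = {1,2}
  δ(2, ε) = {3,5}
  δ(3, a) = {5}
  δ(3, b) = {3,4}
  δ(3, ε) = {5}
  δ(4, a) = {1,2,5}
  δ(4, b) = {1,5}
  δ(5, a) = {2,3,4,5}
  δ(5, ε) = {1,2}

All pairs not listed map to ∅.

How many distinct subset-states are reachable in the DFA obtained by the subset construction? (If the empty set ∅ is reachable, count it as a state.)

Start state of the DFA: {1} (ε-closure of the NFA start).
{1} --a--> {1,2,3,5}  [new]
{1} --b--> {1,2,3,5}  [seen]
{1,2,3,5} --a--> {1,2,3,4,5}  [new]
{1,2,3,5} --b--> {1,2,3,4,5}  [seen]
{1,2,3,4,5} --a--> {1,2,3,4,5}  [seen]
{1,2,3,4,5} --b--> {1,2,3,4,5}  [seen]
Reachable DFA states: {1}, {1,2,3,5}, {1,2,3,4,5}.

3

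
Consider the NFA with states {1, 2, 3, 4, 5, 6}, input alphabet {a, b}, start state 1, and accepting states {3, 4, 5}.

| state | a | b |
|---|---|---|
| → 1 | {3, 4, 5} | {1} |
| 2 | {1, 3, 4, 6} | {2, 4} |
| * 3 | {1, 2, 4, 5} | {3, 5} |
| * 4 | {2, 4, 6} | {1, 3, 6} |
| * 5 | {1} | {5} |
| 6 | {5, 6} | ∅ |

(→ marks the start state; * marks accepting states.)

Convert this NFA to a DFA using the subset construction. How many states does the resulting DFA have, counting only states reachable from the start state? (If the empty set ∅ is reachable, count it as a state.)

7

Start state of the DFA: {1}.
{1} --a--> {3, 4, 5}  [new]
{1} --b--> {1}  [seen]
{3, 4, 5} --a--> {1, 2, 4, 5, 6}  [new]
{3, 4, 5} --b--> {1, 3, 5, 6}  [new]
{1, 2, 4, 5, 6} --a--> {1, 2, 3, 4, 5, 6}  [new]
{1, 2, 4, 5, 6} --b--> {1, 2, 3, 4, 5, 6}  [seen]
{1, 3, 5, 6} --a--> {1, 2, 3, 4, 5, 6}  [seen]
{1, 3, 5, 6} --b--> {1, 3, 5}  [new]
{1, 2, 3, 4, 5, 6} --a--> {1, 2, 3, 4, 5, 6}  [seen]
{1, 2, 3, 4, 5, 6} --b--> {1, 2, 3, 4, 5, 6}  [seen]
{1, 3, 5} --a--> {1, 2, 3, 4, 5}  [new]
{1, 3, 5} --b--> {1, 3, 5}  [seen]
{1, 2, 3, 4, 5} --a--> {1, 2, 3, 4, 5, 6}  [seen]
{1, 2, 3, 4, 5} --b--> {1, 2, 3, 4, 5, 6}  [seen]
Reachable DFA states: {1}, {3, 4, 5}, {1, 2, 4, 5, 6}, {1, 3, 5, 6}, {1, 2, 3, 4, 5, 6}, {1, 3, 5}, {1, 2, 3, 4, 5}.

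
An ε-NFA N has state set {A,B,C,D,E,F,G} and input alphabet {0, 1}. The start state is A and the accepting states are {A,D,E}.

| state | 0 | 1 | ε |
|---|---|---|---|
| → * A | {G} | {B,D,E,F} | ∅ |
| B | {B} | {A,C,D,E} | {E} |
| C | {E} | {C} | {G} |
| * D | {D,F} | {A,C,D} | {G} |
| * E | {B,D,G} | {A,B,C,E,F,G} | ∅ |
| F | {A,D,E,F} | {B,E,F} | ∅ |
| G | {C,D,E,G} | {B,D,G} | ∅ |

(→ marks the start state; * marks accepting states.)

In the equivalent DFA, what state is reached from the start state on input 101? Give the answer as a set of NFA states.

{A,B,C,D,E,F,G}

Start: {A}.
δ(A,1) = {B,D,E,F}.
Union: {B,D,E,F}.
ε-closure gives {B,D,E,F,G}.
After 1: {B,D,E,F,G}.
δ(B,0) = {B}; δ(D,0) = {D,F}; δ(E,0) = {B,D,G}; δ(F,0) = {A,D,E,F}; δ(G,0) = {C,D,E,G}.
Union: {A,B,C,D,E,F,G}.
After 0: {A,B,C,D,E,F,G}.
δ(A,1) = {B,D,E,F}; δ(B,1) = {A,C,D,E}; δ(C,1) = {C}; δ(D,1) = {A,C,D}; δ(E,1) = {A,B,C,E,F,G}; δ(F,1) = {B,E,F}; δ(G,1) = {B,D,G}.
Union: {A,B,C,D,E,F,G}.
After 1: {A,B,C,D,E,F,G}.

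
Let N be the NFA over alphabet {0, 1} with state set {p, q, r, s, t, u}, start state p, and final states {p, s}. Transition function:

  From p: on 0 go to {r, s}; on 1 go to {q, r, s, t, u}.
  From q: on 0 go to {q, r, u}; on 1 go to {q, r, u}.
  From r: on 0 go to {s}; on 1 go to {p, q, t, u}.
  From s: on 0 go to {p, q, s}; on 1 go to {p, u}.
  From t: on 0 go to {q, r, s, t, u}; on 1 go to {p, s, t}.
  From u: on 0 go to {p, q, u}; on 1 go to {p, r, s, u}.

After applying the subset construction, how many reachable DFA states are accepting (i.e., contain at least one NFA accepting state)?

7

Start state of the DFA: {p}.
{p} --0--> {r, s}  [new]
{p} --1--> {q, r, s, t, u}  [new]
{r, s} --0--> {p, q, s}  [new]
{r, s} --1--> {p, q, t, u}  [new]
{q, r, s, t, u} --0--> {p, q, r, s, t, u}  [new]
{q, r, s, t, u} --1--> {p, q, r, s, t, u}  [seen]
{p, q, s} --0--> {p, q, r, s, u}  [new]
{p, q, s} --1--> {p, q, r, s, t, u}  [seen]
{p, q, t, u} --0--> {p, q, r, s, t, u}  [seen]
{p, q, t, u} --1--> {p, q, r, s, t, u}  [seen]
{p, q, r, s, t, u} --0--> {p, q, r, s, t, u}  [seen]
{p, q, r, s, t, u} --1--> {p, q, r, s, t, u}  [seen]
{p, q, r, s, u} --0--> {p, q, r, s, u}  [seen]
{p, q, r, s, u} --1--> {p, q, r, s, t, u}  [seen]
Reachable DFA states: {p}, {r, s}, {q, r, s, t, u}, {p, q, s}, {p, q, t, u}, {p, q, r, s, t, u}, {p, q, r, s, u}.
Accepting DFA states (contain an NFA accepting state): {p}, {r, s}, {q, r, s, t, u}, {p, q, s}, {p, q, t, u}, {p, q, r, s, t, u}, {p, q, r, s, u}.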